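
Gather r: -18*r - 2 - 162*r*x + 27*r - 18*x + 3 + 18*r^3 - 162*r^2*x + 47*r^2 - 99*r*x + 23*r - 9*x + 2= 18*r^3 + r^2*(47 - 162*x) + r*(32 - 261*x) - 27*x + 3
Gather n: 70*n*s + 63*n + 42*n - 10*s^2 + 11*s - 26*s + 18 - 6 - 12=n*(70*s + 105) - 10*s^2 - 15*s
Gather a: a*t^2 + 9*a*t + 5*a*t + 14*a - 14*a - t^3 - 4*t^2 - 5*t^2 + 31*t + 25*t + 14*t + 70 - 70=a*(t^2 + 14*t) - t^3 - 9*t^2 + 70*t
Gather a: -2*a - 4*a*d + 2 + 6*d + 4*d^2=a*(-4*d - 2) + 4*d^2 + 6*d + 2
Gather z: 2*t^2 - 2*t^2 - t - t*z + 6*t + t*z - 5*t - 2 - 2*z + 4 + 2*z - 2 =0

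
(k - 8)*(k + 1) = k^2 - 7*k - 8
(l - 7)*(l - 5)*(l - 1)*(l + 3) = l^4 - 10*l^3 + 8*l^2 + 106*l - 105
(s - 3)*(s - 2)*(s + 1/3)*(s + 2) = s^4 - 8*s^3/3 - 5*s^2 + 32*s/3 + 4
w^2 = w^2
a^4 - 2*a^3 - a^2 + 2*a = a*(a - 2)*(a - 1)*(a + 1)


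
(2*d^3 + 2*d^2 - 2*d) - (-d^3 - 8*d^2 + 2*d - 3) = 3*d^3 + 10*d^2 - 4*d + 3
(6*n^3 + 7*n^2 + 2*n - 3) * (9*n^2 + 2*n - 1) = 54*n^5 + 75*n^4 + 26*n^3 - 30*n^2 - 8*n + 3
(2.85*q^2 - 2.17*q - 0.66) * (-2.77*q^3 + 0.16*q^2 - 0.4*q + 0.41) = -7.8945*q^5 + 6.4669*q^4 + 0.341*q^3 + 1.9309*q^2 - 0.6257*q - 0.2706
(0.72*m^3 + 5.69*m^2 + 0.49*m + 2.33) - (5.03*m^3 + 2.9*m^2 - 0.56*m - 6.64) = -4.31*m^3 + 2.79*m^2 + 1.05*m + 8.97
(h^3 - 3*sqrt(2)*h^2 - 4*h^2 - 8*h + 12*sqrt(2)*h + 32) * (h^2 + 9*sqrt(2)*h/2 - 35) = h^5 - 4*h^4 + 3*sqrt(2)*h^4/2 - 70*h^3 - 6*sqrt(2)*h^3 + 69*sqrt(2)*h^2 + 280*h^2 - 276*sqrt(2)*h + 280*h - 1120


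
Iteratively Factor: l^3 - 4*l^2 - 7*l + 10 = (l + 2)*(l^2 - 6*l + 5) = (l - 1)*(l + 2)*(l - 5)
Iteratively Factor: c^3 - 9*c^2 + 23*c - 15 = (c - 3)*(c^2 - 6*c + 5) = (c - 3)*(c - 1)*(c - 5)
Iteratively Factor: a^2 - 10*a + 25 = (a - 5)*(a - 5)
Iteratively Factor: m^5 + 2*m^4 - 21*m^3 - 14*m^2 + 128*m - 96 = (m + 4)*(m^4 - 2*m^3 - 13*m^2 + 38*m - 24) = (m + 4)^2*(m^3 - 6*m^2 + 11*m - 6) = (m - 3)*(m + 4)^2*(m^2 - 3*m + 2) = (m - 3)*(m - 1)*(m + 4)^2*(m - 2)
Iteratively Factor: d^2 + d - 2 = (d - 1)*(d + 2)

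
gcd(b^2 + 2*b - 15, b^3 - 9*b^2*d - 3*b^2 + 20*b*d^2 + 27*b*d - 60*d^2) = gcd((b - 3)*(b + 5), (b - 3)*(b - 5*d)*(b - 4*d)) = b - 3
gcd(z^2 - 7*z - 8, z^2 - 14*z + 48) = z - 8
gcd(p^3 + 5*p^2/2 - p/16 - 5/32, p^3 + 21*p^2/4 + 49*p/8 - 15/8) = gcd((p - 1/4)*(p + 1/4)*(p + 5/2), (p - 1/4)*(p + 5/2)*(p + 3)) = p^2 + 9*p/4 - 5/8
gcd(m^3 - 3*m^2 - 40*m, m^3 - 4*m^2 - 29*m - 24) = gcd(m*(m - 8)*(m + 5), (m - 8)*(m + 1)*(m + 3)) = m - 8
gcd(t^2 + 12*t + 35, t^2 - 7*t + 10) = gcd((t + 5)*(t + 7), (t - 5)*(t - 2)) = 1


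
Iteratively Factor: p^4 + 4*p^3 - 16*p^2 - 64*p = (p)*(p^3 + 4*p^2 - 16*p - 64) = p*(p + 4)*(p^2 - 16) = p*(p + 4)^2*(p - 4)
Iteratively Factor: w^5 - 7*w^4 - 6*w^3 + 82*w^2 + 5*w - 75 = (w + 3)*(w^4 - 10*w^3 + 24*w^2 + 10*w - 25) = (w - 1)*(w + 3)*(w^3 - 9*w^2 + 15*w + 25) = (w - 1)*(w + 1)*(w + 3)*(w^2 - 10*w + 25) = (w - 5)*(w - 1)*(w + 1)*(w + 3)*(w - 5)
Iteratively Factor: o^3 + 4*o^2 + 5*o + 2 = (o + 1)*(o^2 + 3*o + 2) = (o + 1)^2*(o + 2)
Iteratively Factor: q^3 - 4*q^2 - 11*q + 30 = (q + 3)*(q^2 - 7*q + 10) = (q - 2)*(q + 3)*(q - 5)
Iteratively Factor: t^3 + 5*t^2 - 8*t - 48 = (t + 4)*(t^2 + t - 12) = (t - 3)*(t + 4)*(t + 4)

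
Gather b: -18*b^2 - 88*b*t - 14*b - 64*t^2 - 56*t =-18*b^2 + b*(-88*t - 14) - 64*t^2 - 56*t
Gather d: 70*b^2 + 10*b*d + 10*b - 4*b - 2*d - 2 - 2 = 70*b^2 + 6*b + d*(10*b - 2) - 4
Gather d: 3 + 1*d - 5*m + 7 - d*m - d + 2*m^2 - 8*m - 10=-d*m + 2*m^2 - 13*m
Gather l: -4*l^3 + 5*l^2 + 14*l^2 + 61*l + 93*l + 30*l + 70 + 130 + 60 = -4*l^3 + 19*l^2 + 184*l + 260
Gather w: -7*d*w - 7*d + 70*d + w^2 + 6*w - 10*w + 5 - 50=63*d + w^2 + w*(-7*d - 4) - 45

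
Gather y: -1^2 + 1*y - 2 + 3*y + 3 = 4*y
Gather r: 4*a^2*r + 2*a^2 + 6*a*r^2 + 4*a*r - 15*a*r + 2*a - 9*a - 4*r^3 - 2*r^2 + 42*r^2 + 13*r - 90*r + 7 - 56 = 2*a^2 - 7*a - 4*r^3 + r^2*(6*a + 40) + r*(4*a^2 - 11*a - 77) - 49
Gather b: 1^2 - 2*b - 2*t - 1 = -2*b - 2*t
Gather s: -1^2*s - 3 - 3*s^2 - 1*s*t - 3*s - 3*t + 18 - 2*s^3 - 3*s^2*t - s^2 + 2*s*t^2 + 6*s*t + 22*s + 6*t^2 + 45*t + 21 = -2*s^3 + s^2*(-3*t - 4) + s*(2*t^2 + 5*t + 18) + 6*t^2 + 42*t + 36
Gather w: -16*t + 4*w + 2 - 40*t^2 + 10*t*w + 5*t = -40*t^2 - 11*t + w*(10*t + 4) + 2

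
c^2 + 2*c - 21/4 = (c - 3/2)*(c + 7/2)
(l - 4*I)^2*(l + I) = l^3 - 7*I*l^2 - 8*l - 16*I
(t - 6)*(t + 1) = t^2 - 5*t - 6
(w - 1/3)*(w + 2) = w^2 + 5*w/3 - 2/3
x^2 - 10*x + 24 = (x - 6)*(x - 4)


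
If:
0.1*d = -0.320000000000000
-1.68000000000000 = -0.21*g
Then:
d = -3.20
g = 8.00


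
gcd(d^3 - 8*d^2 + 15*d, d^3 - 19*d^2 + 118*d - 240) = d - 5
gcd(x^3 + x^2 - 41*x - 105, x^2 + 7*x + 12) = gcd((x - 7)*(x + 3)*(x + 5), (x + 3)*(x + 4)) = x + 3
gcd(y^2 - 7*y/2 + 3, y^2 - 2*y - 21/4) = 1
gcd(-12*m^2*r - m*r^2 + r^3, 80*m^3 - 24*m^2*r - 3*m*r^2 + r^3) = -4*m + r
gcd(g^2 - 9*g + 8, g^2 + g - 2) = g - 1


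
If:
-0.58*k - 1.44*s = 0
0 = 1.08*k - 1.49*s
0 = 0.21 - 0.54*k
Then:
No Solution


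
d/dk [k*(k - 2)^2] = (k - 2)*(3*k - 2)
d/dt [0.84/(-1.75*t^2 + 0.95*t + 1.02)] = (2.94*t - 0.798)/(-1.75*t^2 + 0.95*t + 1.02)^2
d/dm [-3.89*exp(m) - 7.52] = -3.89*exp(m)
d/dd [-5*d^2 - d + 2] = -10*d - 1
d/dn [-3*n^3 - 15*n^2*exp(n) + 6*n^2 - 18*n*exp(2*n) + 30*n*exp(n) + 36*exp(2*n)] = -15*n^2*exp(n) - 9*n^2 - 36*n*exp(2*n) + 12*n + 54*exp(2*n) + 30*exp(n)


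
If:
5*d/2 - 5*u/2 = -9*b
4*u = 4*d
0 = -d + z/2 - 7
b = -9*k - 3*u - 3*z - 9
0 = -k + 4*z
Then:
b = 0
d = -185/27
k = 32/27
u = -185/27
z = 8/27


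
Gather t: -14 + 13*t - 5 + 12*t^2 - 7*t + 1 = 12*t^2 + 6*t - 18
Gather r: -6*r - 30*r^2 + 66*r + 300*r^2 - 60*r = 270*r^2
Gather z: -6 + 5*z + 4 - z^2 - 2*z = -z^2 + 3*z - 2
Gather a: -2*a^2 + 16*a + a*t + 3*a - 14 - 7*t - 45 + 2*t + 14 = -2*a^2 + a*(t + 19) - 5*t - 45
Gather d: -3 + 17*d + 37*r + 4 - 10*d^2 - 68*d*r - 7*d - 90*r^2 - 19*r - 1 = -10*d^2 + d*(10 - 68*r) - 90*r^2 + 18*r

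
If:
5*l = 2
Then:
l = 2/5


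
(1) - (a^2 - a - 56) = -a^2 + a + 57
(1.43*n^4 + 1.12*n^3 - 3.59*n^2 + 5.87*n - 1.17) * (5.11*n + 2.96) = 7.3073*n^5 + 9.956*n^4 - 15.0297*n^3 + 19.3693*n^2 + 11.3965*n - 3.4632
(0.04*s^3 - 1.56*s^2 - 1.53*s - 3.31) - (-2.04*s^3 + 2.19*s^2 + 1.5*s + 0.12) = 2.08*s^3 - 3.75*s^2 - 3.03*s - 3.43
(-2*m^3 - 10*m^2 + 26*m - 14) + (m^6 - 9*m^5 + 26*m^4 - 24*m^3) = m^6 - 9*m^5 + 26*m^4 - 26*m^3 - 10*m^2 + 26*m - 14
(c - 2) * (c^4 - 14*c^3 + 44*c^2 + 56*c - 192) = c^5 - 16*c^4 + 72*c^3 - 32*c^2 - 304*c + 384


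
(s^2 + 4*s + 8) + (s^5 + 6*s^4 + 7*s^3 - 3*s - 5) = s^5 + 6*s^4 + 7*s^3 + s^2 + s + 3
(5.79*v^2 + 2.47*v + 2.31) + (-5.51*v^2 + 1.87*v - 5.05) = 0.28*v^2 + 4.34*v - 2.74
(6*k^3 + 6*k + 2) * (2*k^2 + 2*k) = 12*k^5 + 12*k^4 + 12*k^3 + 16*k^2 + 4*k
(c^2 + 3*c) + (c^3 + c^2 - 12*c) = c^3 + 2*c^2 - 9*c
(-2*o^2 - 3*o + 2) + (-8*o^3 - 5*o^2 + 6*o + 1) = -8*o^3 - 7*o^2 + 3*o + 3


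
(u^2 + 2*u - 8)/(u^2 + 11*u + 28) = (u - 2)/(u + 7)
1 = 1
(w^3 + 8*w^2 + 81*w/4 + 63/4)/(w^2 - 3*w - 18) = (w^2 + 5*w + 21/4)/(w - 6)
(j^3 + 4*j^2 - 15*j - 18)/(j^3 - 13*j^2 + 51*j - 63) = (j^2 + 7*j + 6)/(j^2 - 10*j + 21)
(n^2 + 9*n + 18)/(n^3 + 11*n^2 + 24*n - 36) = (n + 3)/(n^2 + 5*n - 6)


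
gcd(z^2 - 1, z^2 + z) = z + 1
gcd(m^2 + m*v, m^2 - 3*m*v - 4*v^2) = m + v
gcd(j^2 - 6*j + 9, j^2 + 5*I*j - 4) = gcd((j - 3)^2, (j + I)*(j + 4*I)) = 1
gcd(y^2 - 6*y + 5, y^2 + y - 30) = y - 5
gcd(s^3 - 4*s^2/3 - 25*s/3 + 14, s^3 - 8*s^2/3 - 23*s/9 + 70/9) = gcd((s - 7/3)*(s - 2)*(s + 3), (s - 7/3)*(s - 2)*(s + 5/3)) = s^2 - 13*s/3 + 14/3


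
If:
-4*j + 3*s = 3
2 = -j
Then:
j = -2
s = -5/3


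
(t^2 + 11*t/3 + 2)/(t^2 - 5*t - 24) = (t + 2/3)/(t - 8)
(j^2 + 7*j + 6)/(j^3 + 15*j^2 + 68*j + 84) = (j + 1)/(j^2 + 9*j + 14)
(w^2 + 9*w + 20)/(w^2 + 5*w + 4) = (w + 5)/(w + 1)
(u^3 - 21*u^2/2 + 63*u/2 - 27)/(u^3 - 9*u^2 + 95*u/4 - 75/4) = 2*(u^2 - 9*u + 18)/(2*u^2 - 15*u + 25)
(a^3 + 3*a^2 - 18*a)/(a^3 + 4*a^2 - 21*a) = (a + 6)/(a + 7)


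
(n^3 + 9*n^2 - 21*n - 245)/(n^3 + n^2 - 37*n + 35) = (n + 7)/(n - 1)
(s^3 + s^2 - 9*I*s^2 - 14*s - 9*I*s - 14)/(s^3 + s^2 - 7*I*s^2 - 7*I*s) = (s - 2*I)/s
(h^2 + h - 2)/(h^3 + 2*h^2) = (h - 1)/h^2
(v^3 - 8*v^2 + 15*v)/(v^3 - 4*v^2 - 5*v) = (v - 3)/(v + 1)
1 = 1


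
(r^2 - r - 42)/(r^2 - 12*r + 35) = (r + 6)/(r - 5)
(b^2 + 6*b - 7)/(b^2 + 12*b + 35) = (b - 1)/(b + 5)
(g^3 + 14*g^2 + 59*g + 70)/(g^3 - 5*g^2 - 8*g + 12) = (g^2 + 12*g + 35)/(g^2 - 7*g + 6)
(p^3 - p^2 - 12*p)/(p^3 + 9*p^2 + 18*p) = (p - 4)/(p + 6)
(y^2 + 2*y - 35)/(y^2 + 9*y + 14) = (y - 5)/(y + 2)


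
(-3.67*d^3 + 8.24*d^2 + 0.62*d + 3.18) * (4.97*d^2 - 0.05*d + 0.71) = -18.2399*d^5 + 41.1363*d^4 + 0.0637000000000002*d^3 + 21.624*d^2 + 0.2812*d + 2.2578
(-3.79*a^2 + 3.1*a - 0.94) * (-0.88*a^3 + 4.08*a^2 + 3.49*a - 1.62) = 3.3352*a^5 - 18.1912*a^4 + 0.248100000000001*a^3 + 13.1236*a^2 - 8.3026*a + 1.5228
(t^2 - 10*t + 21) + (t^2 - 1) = 2*t^2 - 10*t + 20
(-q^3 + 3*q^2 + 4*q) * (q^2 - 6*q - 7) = -q^5 + 9*q^4 - 7*q^3 - 45*q^2 - 28*q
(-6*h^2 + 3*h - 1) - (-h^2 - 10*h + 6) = -5*h^2 + 13*h - 7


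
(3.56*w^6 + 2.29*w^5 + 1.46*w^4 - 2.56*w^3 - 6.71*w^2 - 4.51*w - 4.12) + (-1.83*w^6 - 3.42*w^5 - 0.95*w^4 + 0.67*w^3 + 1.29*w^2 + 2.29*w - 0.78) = 1.73*w^6 - 1.13*w^5 + 0.51*w^4 - 1.89*w^3 - 5.42*w^2 - 2.22*w - 4.9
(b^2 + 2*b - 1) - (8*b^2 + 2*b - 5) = 4 - 7*b^2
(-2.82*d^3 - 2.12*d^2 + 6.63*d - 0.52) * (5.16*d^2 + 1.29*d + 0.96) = -14.5512*d^5 - 14.577*d^4 + 28.7688*d^3 + 3.8343*d^2 + 5.694*d - 0.4992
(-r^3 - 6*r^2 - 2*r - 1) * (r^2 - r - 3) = -r^5 - 5*r^4 + 7*r^3 + 19*r^2 + 7*r + 3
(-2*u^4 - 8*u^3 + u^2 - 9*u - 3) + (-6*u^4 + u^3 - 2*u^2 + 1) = -8*u^4 - 7*u^3 - u^2 - 9*u - 2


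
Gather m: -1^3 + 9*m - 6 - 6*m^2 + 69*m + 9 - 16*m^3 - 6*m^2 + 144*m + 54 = -16*m^3 - 12*m^2 + 222*m + 56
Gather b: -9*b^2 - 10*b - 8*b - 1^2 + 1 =-9*b^2 - 18*b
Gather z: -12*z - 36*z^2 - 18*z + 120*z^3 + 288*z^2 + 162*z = 120*z^3 + 252*z^2 + 132*z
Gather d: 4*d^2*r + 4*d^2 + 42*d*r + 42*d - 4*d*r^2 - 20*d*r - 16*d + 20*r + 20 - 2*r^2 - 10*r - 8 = d^2*(4*r + 4) + d*(-4*r^2 + 22*r + 26) - 2*r^2 + 10*r + 12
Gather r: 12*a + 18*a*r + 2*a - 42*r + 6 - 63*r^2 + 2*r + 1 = 14*a - 63*r^2 + r*(18*a - 40) + 7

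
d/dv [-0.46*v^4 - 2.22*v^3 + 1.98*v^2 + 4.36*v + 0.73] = -1.84*v^3 - 6.66*v^2 + 3.96*v + 4.36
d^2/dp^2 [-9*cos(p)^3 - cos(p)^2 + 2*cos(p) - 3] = 19*cos(p)/4 + 2*cos(2*p) + 81*cos(3*p)/4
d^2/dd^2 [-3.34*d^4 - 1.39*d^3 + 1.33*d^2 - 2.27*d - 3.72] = -40.08*d^2 - 8.34*d + 2.66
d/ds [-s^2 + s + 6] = 1 - 2*s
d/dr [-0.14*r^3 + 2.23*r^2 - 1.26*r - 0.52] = -0.42*r^2 + 4.46*r - 1.26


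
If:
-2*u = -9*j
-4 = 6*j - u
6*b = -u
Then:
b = 2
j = -8/3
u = -12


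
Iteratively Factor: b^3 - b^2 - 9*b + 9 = (b - 3)*(b^2 + 2*b - 3) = (b - 3)*(b + 3)*(b - 1)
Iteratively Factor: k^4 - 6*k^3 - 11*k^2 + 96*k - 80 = (k - 1)*(k^3 - 5*k^2 - 16*k + 80) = (k - 1)*(k + 4)*(k^2 - 9*k + 20) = (k - 5)*(k - 1)*(k + 4)*(k - 4)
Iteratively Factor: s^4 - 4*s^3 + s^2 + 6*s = (s - 2)*(s^3 - 2*s^2 - 3*s) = (s - 3)*(s - 2)*(s^2 + s) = (s - 3)*(s - 2)*(s + 1)*(s)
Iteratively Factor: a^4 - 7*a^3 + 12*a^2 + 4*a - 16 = (a - 2)*(a^3 - 5*a^2 + 2*a + 8) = (a - 2)^2*(a^2 - 3*a - 4) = (a - 2)^2*(a + 1)*(a - 4)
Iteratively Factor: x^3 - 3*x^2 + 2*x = (x - 1)*(x^2 - 2*x) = x*(x - 1)*(x - 2)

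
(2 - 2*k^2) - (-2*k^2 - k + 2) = k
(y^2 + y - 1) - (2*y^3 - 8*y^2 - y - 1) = -2*y^3 + 9*y^2 + 2*y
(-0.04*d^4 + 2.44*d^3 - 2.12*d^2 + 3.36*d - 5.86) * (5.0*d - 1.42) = -0.2*d^5 + 12.2568*d^4 - 14.0648*d^3 + 19.8104*d^2 - 34.0712*d + 8.3212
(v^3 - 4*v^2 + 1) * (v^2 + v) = v^5 - 3*v^4 - 4*v^3 + v^2 + v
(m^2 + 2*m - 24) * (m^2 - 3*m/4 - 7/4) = m^4 + 5*m^3/4 - 109*m^2/4 + 29*m/2 + 42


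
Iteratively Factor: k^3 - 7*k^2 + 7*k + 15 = (k + 1)*(k^2 - 8*k + 15) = (k - 5)*(k + 1)*(k - 3)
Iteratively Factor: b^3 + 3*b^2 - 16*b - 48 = (b + 3)*(b^2 - 16) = (b + 3)*(b + 4)*(b - 4)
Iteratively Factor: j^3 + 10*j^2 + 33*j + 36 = (j + 3)*(j^2 + 7*j + 12) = (j + 3)^2*(j + 4)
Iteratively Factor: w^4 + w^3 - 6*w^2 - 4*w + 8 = (w - 1)*(w^3 + 2*w^2 - 4*w - 8) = (w - 1)*(w + 2)*(w^2 - 4) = (w - 1)*(w + 2)^2*(w - 2)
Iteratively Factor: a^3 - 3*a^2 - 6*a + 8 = (a - 1)*(a^2 - 2*a - 8) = (a - 4)*(a - 1)*(a + 2)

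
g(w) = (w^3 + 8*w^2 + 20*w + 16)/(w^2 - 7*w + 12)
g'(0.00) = 2.44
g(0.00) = 1.33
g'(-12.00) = 0.65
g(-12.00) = -3.33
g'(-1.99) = 0.00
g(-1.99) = 0.00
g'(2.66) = 1354.45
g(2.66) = 317.44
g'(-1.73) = 0.05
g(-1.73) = 0.01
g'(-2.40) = -0.03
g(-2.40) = 0.01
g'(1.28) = 21.23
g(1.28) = 12.14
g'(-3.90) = 0.06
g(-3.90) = 0.01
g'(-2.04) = -0.01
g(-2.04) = 0.00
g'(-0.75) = 0.68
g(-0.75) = 0.29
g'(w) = (7 - 2*w)*(w^3 + 8*w^2 + 20*w + 16)/(w^2 - 7*w + 12)^2 + (3*w^2 + 16*w + 20)/(w^2 - 7*w + 12)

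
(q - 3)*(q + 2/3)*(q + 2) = q^3 - q^2/3 - 20*q/3 - 4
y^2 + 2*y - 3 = (y - 1)*(y + 3)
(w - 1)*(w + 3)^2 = w^3 + 5*w^2 + 3*w - 9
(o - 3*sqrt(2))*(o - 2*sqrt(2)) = o^2 - 5*sqrt(2)*o + 12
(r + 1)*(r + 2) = r^2 + 3*r + 2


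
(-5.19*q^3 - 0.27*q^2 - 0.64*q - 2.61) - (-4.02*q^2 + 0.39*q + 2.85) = -5.19*q^3 + 3.75*q^2 - 1.03*q - 5.46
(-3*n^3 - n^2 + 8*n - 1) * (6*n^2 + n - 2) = -18*n^5 - 9*n^4 + 53*n^3 + 4*n^2 - 17*n + 2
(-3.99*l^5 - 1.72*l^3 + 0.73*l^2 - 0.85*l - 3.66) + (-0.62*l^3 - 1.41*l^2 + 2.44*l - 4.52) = -3.99*l^5 - 2.34*l^3 - 0.68*l^2 + 1.59*l - 8.18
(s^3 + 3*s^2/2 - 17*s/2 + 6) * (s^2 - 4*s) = s^5 - 5*s^4/2 - 29*s^3/2 + 40*s^2 - 24*s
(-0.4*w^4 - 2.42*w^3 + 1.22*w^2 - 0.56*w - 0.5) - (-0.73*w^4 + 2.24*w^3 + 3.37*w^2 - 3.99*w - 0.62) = 0.33*w^4 - 4.66*w^3 - 2.15*w^2 + 3.43*w + 0.12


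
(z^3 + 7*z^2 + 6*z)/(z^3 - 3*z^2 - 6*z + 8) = z*(z^2 + 7*z + 6)/(z^3 - 3*z^2 - 6*z + 8)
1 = 1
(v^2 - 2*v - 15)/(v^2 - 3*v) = (v^2 - 2*v - 15)/(v*(v - 3))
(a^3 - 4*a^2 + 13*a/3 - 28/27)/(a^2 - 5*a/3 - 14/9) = (9*a^2 - 15*a + 4)/(3*(3*a + 2))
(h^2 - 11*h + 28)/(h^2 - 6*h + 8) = (h - 7)/(h - 2)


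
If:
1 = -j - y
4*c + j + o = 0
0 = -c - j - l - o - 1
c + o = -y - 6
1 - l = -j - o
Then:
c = 2/7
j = 29/14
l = -1/7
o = -45/14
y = -43/14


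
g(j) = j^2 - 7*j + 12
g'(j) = 2*j - 7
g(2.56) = 0.63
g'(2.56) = -1.88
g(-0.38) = 14.80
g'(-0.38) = -7.76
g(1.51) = 3.71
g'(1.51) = -3.98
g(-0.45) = 15.35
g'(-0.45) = -7.90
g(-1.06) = 20.54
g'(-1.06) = -9.12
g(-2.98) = 41.74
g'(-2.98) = -12.96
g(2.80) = 0.24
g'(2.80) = -1.40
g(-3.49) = 48.61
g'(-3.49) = -13.98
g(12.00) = 72.00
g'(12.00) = 17.00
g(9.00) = 30.00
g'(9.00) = 11.00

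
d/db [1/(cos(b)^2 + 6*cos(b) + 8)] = 2*(cos(b) + 3)*sin(b)/(cos(b)^2 + 6*cos(b) + 8)^2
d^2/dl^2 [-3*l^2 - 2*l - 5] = -6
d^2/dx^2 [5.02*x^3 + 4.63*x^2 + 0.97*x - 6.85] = 30.12*x + 9.26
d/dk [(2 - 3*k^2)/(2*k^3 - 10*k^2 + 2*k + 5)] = 2*(3*k^4 - 9*k^2 + 5*k - 2)/(4*k^6 - 40*k^5 + 108*k^4 - 20*k^3 - 96*k^2 + 20*k + 25)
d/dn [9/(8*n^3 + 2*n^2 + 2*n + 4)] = 9*(-12*n^2 - 2*n - 1)/(2*(4*n^3 + n^2 + n + 2)^2)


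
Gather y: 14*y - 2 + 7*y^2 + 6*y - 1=7*y^2 + 20*y - 3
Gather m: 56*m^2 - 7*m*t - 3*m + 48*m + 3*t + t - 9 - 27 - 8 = 56*m^2 + m*(45 - 7*t) + 4*t - 44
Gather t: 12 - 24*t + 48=60 - 24*t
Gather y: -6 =-6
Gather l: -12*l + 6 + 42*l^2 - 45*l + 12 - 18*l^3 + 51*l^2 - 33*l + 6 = -18*l^3 + 93*l^2 - 90*l + 24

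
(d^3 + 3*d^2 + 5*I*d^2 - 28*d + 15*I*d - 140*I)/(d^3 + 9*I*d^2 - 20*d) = (d^2 + 3*d - 28)/(d*(d + 4*I))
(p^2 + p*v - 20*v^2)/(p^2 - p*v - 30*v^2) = (p - 4*v)/(p - 6*v)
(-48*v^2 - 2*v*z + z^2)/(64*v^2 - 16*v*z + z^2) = (6*v + z)/(-8*v + z)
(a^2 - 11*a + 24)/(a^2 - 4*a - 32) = (a - 3)/(a + 4)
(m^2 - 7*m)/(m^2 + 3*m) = (m - 7)/(m + 3)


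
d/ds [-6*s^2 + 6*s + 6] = 6 - 12*s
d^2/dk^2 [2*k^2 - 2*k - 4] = 4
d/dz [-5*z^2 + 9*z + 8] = 9 - 10*z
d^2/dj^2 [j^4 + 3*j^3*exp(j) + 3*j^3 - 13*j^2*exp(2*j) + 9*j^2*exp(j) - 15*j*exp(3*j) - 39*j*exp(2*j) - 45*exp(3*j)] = 3*j^3*exp(j) - 52*j^2*exp(2*j) + 27*j^2*exp(j) + 12*j^2 - 135*j*exp(3*j) - 260*j*exp(2*j) + 54*j*exp(j) + 18*j - 495*exp(3*j) - 182*exp(2*j) + 18*exp(j)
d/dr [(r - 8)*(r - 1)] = 2*r - 9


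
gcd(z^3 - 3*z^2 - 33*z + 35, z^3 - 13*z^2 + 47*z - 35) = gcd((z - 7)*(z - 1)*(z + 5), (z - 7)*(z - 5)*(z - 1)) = z^2 - 8*z + 7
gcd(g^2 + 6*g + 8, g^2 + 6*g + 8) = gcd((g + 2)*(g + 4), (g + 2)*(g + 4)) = g^2 + 6*g + 8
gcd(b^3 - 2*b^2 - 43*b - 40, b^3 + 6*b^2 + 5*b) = b^2 + 6*b + 5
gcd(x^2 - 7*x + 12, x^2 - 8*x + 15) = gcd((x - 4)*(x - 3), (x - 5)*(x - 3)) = x - 3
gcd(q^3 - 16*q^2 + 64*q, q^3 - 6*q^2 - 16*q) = q^2 - 8*q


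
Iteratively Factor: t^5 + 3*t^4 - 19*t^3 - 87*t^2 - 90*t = (t + 3)*(t^4 - 19*t^2 - 30*t) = (t - 5)*(t + 3)*(t^3 + 5*t^2 + 6*t) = t*(t - 5)*(t + 3)*(t^2 + 5*t + 6) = t*(t - 5)*(t + 2)*(t + 3)*(t + 3)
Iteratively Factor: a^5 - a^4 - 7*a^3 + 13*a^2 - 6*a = (a - 1)*(a^4 - 7*a^2 + 6*a) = (a - 1)^2*(a^3 + a^2 - 6*a) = a*(a - 1)^2*(a^2 + a - 6) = a*(a - 2)*(a - 1)^2*(a + 3)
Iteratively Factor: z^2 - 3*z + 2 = (z - 1)*(z - 2)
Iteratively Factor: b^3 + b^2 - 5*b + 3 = (b + 3)*(b^2 - 2*b + 1) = (b - 1)*(b + 3)*(b - 1)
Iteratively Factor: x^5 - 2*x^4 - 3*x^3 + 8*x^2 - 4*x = (x + 2)*(x^4 - 4*x^3 + 5*x^2 - 2*x) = (x - 1)*(x + 2)*(x^3 - 3*x^2 + 2*x) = (x - 1)^2*(x + 2)*(x^2 - 2*x) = x*(x - 1)^2*(x + 2)*(x - 2)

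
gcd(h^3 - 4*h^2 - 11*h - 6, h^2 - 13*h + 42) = h - 6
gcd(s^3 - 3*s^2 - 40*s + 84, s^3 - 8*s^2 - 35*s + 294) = s^2 - s - 42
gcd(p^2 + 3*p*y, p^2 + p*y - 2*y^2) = 1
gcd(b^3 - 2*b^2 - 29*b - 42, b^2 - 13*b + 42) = b - 7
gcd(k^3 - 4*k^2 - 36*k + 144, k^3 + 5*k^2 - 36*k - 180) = k^2 - 36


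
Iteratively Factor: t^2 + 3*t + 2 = (t + 2)*(t + 1)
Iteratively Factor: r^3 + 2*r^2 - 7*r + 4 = (r - 1)*(r^2 + 3*r - 4) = (r - 1)^2*(r + 4)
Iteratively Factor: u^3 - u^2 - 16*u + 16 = (u - 4)*(u^2 + 3*u - 4) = (u - 4)*(u - 1)*(u + 4)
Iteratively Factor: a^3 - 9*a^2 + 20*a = (a - 4)*(a^2 - 5*a) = a*(a - 4)*(a - 5)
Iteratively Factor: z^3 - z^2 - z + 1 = (z - 1)*(z^2 - 1) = (z - 1)*(z + 1)*(z - 1)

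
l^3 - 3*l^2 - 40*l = l*(l - 8)*(l + 5)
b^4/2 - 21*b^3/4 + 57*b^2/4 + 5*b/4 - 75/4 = (b/2 + 1/2)*(b - 5)^2*(b - 3/2)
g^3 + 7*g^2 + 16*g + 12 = (g + 2)^2*(g + 3)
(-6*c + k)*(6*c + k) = -36*c^2 + k^2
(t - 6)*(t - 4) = t^2 - 10*t + 24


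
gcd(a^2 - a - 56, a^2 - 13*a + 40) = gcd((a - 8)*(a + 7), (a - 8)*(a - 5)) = a - 8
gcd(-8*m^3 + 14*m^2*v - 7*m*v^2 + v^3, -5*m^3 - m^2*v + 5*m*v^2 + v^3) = -m + v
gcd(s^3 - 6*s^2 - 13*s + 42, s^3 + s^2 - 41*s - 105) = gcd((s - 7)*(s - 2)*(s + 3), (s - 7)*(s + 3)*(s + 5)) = s^2 - 4*s - 21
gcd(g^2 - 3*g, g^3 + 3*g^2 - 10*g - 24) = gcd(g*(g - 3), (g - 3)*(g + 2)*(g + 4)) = g - 3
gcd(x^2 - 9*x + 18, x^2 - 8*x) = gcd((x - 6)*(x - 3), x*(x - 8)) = 1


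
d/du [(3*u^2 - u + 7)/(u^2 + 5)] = (u^2 + 16*u - 5)/(u^4 + 10*u^2 + 25)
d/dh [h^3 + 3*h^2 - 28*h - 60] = 3*h^2 + 6*h - 28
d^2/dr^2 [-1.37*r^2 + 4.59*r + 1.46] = -2.74000000000000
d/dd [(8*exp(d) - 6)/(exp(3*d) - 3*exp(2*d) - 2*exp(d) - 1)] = (-16*exp(3*d) + 42*exp(2*d) - 36*exp(d) - 20)*exp(d)/(exp(6*d) - 6*exp(5*d) + 5*exp(4*d) + 10*exp(3*d) + 10*exp(2*d) + 4*exp(d) + 1)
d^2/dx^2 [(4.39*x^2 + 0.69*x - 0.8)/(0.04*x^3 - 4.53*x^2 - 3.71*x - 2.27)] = (0.014048*x^6 + 0.00662400000000218*x^5 + 3.14332800000011*x^4 - 111.135752*x^3 - 367.89303*x^2 - 123.678114*x + 28.050916)/(6.4e-5*x^9 - 0.021744*x^8 + 2.4447*x^7 - 88.937061*x^6 - 224.277981*x^5 - 324.78024*x^4 - 279.348269*x^3 - 163.761432*x^2 - 57.351777*x - 11.697083)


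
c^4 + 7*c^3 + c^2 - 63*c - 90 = (c - 3)*(c + 2)*(c + 3)*(c + 5)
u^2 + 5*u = u*(u + 5)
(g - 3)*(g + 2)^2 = g^3 + g^2 - 8*g - 12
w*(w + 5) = w^2 + 5*w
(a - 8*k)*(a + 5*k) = a^2 - 3*a*k - 40*k^2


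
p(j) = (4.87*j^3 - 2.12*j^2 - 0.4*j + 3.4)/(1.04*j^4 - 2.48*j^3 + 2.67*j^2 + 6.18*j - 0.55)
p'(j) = (14.61*j^2 - 4.24*j - 0.4)/(1.04*j^4 - 2.48*j^3 + 2.67*j^2 + 6.18*j - 0.55) + (-4.16*j^3 + 7.44*j^2 - 5.34*j - 6.18)*(4.87*j^3 - 2.12*j^2 - 0.4*j + 3.4)/(1.04*j^4 - 2.48*j^3 + 2.67*j^2 + 6.18*j - 0.55)^2 = (-5.0648*j^6 + 4.4096*j^5 + 8.9933*j^4 + 44.0652*j^3 + 5.2269*j^2 - 15.824*j - 20.792)/(1.0816*j^8 - 5.1584*j^7 + 11.704*j^6 - 0.3888*j^5 - 24.6679*j^4 + 35.7292*j^3 + 35.2554*j^2 - 6.798*j + 0.3025)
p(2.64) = 1.97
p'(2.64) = 0.05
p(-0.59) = -0.72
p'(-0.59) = -2.62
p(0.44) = 1.28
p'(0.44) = -3.58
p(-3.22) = -0.89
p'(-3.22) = -0.19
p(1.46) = 1.20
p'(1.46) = 1.01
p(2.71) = 1.97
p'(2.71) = -0.01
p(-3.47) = -0.85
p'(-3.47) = -0.16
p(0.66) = 0.87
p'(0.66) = -0.83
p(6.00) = 1.03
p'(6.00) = -0.20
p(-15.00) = -0.27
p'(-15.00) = -0.02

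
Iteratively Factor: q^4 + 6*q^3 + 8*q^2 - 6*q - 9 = (q + 1)*(q^3 + 5*q^2 + 3*q - 9) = (q + 1)*(q + 3)*(q^2 + 2*q - 3) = (q - 1)*(q + 1)*(q + 3)*(q + 3)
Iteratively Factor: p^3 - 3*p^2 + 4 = (p - 2)*(p^2 - p - 2) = (p - 2)^2*(p + 1)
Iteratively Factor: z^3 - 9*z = (z)*(z^2 - 9) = z*(z + 3)*(z - 3)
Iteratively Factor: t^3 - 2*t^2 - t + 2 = (t + 1)*(t^2 - 3*t + 2) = (t - 2)*(t + 1)*(t - 1)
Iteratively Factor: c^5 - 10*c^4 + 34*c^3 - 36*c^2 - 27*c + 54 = (c - 2)*(c^4 - 8*c^3 + 18*c^2 - 27) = (c - 3)*(c - 2)*(c^3 - 5*c^2 + 3*c + 9) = (c - 3)^2*(c - 2)*(c^2 - 2*c - 3) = (c - 3)^2*(c - 2)*(c + 1)*(c - 3)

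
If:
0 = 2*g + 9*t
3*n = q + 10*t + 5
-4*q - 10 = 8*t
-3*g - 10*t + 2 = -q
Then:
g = -3/2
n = 31/18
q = -19/6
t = 1/3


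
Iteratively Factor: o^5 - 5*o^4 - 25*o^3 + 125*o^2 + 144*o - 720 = (o + 4)*(o^4 - 9*o^3 + 11*o^2 + 81*o - 180) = (o + 3)*(o + 4)*(o^3 - 12*o^2 + 47*o - 60) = (o - 3)*(o + 3)*(o + 4)*(o^2 - 9*o + 20) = (o - 5)*(o - 3)*(o + 3)*(o + 4)*(o - 4)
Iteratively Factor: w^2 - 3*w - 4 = (w - 4)*(w + 1)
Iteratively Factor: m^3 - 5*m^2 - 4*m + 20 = (m - 2)*(m^2 - 3*m - 10) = (m - 5)*(m - 2)*(m + 2)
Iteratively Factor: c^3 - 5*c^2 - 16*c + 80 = (c + 4)*(c^2 - 9*c + 20) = (c - 5)*(c + 4)*(c - 4)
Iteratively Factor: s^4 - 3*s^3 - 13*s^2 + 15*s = (s + 3)*(s^3 - 6*s^2 + 5*s) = (s - 1)*(s + 3)*(s^2 - 5*s) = (s - 5)*(s - 1)*(s + 3)*(s)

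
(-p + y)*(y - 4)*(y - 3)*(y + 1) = -p*y^3 + 6*p*y^2 - 5*p*y - 12*p + y^4 - 6*y^3 + 5*y^2 + 12*y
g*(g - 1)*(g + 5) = g^3 + 4*g^2 - 5*g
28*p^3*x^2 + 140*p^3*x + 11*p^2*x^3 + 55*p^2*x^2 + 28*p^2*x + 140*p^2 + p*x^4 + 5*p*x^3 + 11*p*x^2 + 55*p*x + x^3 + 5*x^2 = (4*p + x)*(7*p + x)*(x + 5)*(p*x + 1)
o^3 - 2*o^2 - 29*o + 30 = (o - 6)*(o - 1)*(o + 5)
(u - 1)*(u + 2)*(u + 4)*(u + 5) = u^4 + 10*u^3 + 27*u^2 + 2*u - 40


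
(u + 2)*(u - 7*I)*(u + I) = u^3 + 2*u^2 - 6*I*u^2 + 7*u - 12*I*u + 14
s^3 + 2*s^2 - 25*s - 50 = (s - 5)*(s + 2)*(s + 5)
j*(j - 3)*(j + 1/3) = j^3 - 8*j^2/3 - j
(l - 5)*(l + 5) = l^2 - 25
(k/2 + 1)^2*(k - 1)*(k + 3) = k^4/4 + 3*k^3/2 + 9*k^2/4 - k - 3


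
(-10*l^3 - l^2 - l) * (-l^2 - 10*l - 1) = 10*l^5 + 101*l^4 + 21*l^3 + 11*l^2 + l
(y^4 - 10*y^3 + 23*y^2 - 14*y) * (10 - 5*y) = -5*y^5 + 60*y^4 - 215*y^3 + 300*y^2 - 140*y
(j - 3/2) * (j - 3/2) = j^2 - 3*j + 9/4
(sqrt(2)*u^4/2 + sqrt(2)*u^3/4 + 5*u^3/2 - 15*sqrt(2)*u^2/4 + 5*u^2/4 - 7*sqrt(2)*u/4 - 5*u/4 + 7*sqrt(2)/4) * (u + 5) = sqrt(2)*u^5/2 + 5*u^4/2 + 11*sqrt(2)*u^4/4 - 5*sqrt(2)*u^3/2 + 55*u^3/4 - 41*sqrt(2)*u^2/2 + 5*u^2 - 7*sqrt(2)*u - 25*u/4 + 35*sqrt(2)/4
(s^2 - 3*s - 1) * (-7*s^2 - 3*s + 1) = -7*s^4 + 18*s^3 + 17*s^2 - 1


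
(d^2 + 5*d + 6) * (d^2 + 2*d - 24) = d^4 + 7*d^3 - 8*d^2 - 108*d - 144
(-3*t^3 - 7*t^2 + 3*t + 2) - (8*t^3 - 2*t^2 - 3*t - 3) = -11*t^3 - 5*t^2 + 6*t + 5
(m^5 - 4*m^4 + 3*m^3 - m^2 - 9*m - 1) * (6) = 6*m^5 - 24*m^4 + 18*m^3 - 6*m^2 - 54*m - 6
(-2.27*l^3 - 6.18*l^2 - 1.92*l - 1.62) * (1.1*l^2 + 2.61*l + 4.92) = -2.497*l^5 - 12.7227*l^4 - 29.4102*l^3 - 37.1988*l^2 - 13.6746*l - 7.9704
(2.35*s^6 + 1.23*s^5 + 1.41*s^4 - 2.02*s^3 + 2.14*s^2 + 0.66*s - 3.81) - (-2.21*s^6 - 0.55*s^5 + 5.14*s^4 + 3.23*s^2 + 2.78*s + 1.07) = 4.56*s^6 + 1.78*s^5 - 3.73*s^4 - 2.02*s^3 - 1.09*s^2 - 2.12*s - 4.88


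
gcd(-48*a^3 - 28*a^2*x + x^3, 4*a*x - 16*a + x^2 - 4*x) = 4*a + x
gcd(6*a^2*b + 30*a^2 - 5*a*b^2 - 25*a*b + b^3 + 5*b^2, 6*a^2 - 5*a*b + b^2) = 6*a^2 - 5*a*b + b^2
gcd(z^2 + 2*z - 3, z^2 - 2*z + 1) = z - 1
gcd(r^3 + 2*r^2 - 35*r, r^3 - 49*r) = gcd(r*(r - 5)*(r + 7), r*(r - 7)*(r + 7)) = r^2 + 7*r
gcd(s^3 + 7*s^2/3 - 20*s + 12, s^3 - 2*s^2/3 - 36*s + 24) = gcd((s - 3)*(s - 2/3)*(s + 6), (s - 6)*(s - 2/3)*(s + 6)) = s^2 + 16*s/3 - 4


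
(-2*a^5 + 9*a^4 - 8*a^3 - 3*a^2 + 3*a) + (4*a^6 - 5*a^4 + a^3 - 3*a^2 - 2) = 4*a^6 - 2*a^5 + 4*a^4 - 7*a^3 - 6*a^2 + 3*a - 2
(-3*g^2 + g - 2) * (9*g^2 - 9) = -27*g^4 + 9*g^3 + 9*g^2 - 9*g + 18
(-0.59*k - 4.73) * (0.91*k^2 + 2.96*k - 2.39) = -0.5369*k^3 - 6.0507*k^2 - 12.5907*k + 11.3047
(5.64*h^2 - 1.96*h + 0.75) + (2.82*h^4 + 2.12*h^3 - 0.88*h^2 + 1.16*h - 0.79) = 2.82*h^4 + 2.12*h^3 + 4.76*h^2 - 0.8*h - 0.04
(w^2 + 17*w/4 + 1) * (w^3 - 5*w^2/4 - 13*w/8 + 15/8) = w^5 + 3*w^4 - 95*w^3/16 - 201*w^2/32 + 203*w/32 + 15/8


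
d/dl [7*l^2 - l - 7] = 14*l - 1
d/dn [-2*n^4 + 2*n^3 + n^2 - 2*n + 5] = -8*n^3 + 6*n^2 + 2*n - 2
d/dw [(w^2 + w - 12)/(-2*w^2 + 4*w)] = 3*(w^2 - 8*w + 8)/(2*w^2*(w^2 - 4*w + 4))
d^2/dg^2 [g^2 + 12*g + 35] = 2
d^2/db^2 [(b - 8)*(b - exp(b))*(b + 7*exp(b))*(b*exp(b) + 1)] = b^4*exp(b) + 24*b^3*exp(2*b) - 63*b^2*exp(3*b) - 120*b^2*exp(2*b) - 30*b^2*exp(b) + 420*b*exp(3*b) - 376*b*exp(2*b) - 72*b*exp(b) + 6*b + 322*exp(3*b) + 100*exp(2*b) - 84*exp(b) - 16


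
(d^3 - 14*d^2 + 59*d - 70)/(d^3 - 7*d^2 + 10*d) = (d - 7)/d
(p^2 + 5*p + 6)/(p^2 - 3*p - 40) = (p^2 + 5*p + 6)/(p^2 - 3*p - 40)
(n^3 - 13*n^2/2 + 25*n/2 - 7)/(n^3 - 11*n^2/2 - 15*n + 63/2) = (2*n^3 - 13*n^2 + 25*n - 14)/(2*n^3 - 11*n^2 - 30*n + 63)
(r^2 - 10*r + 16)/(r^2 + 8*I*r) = (r^2 - 10*r + 16)/(r*(r + 8*I))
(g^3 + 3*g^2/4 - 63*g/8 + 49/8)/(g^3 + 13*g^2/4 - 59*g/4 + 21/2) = (g + 7/2)/(g + 6)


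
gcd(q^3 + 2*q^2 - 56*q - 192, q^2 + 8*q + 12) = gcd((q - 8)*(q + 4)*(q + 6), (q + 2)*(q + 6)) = q + 6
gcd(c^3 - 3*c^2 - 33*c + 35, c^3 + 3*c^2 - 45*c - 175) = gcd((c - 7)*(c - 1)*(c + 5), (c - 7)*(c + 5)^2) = c^2 - 2*c - 35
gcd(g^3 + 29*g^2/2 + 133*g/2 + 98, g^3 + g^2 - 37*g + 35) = g + 7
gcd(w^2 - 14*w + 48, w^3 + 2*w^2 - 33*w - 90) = w - 6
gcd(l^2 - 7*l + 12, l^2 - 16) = l - 4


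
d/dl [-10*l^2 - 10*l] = -20*l - 10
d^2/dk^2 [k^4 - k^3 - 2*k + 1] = 6*k*(2*k - 1)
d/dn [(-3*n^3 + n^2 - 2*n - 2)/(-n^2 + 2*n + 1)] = (3*n^4 - 12*n^3 - 9*n^2 - 2*n + 2)/(n^4 - 4*n^3 + 2*n^2 + 4*n + 1)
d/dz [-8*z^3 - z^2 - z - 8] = -24*z^2 - 2*z - 1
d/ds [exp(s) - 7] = exp(s)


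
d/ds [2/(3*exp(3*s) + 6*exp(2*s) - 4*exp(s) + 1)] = (-18*exp(2*s) - 24*exp(s) + 8)*exp(s)/(3*exp(3*s) + 6*exp(2*s) - 4*exp(s) + 1)^2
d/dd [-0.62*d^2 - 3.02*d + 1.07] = -1.24*d - 3.02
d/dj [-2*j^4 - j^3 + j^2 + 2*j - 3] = -8*j^3 - 3*j^2 + 2*j + 2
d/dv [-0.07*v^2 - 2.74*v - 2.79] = -0.14*v - 2.74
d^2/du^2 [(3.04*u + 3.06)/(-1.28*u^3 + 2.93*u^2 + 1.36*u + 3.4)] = (-29.884416*u^5 + 8.245248*u^4 + 120.839328*u^3 - 284.418636*u^2 + 28.643232*u + 77.761808)/(2.097152*u^9 - 14.401536*u^8 + 26.281344*u^7 - 11.262173*u^6 + 48.584232*u^5 - 68.311644*u^4 - 39.414976*u^3 - 120.47832*u^2 - 47.1648*u - 39.304)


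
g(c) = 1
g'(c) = 0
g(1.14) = 1.00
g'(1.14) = 0.00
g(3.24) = 1.00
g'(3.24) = 0.00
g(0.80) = 1.00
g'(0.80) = 0.00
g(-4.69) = 1.00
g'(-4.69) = 0.00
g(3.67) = 1.00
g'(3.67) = 0.00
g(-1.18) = 1.00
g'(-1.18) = 0.00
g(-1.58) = 1.00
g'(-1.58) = 0.00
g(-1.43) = 1.00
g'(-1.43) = 0.00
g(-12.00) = 1.00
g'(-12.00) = 0.00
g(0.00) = 1.00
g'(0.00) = 0.00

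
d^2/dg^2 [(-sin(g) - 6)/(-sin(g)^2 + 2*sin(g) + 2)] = (sin(g)^5 + 26*sin(g)^4 - 26*sin(g)^3 + 32*sin(g)^2 + 40*sin(g) - 64)/(2*sin(g) + cos(g)^2 + 1)^3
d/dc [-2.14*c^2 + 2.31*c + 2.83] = 2.31 - 4.28*c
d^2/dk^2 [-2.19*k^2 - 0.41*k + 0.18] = -4.38000000000000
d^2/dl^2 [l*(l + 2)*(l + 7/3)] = 6*l + 26/3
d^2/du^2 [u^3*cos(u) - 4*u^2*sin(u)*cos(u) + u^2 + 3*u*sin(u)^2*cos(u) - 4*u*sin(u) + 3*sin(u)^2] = -u^3*cos(u) - 6*u^2*sin(u) + 8*u^2*sin(2*u) + 4*u*sin(u) + 21*u*cos(u)/4 - 16*u*cos(2*u) + 27*u*cos(3*u)/4 - 3*sin(u)/2 - 4*sin(2*u) + 9*sin(3*u)/2 - 8*cos(u) + 6*cos(2*u) + 2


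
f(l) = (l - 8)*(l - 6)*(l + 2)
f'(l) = (l - 8)*(l - 6) + (l - 8)*(l + 2) + (l - 6)*(l + 2) = 3*l^2 - 24*l + 20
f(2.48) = 87.05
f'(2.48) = -21.07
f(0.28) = 100.68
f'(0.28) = 13.52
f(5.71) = 5.12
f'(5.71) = -19.23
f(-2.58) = -52.65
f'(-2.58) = 101.89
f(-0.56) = 80.86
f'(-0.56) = 34.38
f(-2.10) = -8.18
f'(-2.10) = 83.63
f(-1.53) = 33.73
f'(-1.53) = 63.74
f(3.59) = 59.41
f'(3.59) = -27.50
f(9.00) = 33.00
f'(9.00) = 47.00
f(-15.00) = -6279.00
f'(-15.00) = 1055.00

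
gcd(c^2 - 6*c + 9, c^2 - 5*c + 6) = c - 3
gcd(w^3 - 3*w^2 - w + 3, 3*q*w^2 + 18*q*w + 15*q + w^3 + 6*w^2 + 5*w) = w + 1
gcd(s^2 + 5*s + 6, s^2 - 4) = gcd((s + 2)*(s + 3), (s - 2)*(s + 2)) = s + 2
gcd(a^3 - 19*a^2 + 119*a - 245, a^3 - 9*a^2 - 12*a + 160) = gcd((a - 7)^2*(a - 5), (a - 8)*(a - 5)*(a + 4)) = a - 5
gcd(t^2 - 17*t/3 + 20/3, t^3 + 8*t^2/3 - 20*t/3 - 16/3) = 1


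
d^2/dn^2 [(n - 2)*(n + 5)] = 2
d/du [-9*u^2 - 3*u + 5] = -18*u - 3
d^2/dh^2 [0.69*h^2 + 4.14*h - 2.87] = 1.38000000000000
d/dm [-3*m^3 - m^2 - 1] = m*(-9*m - 2)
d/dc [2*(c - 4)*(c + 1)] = 4*c - 6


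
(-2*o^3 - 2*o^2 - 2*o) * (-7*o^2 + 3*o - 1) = 14*o^5 + 8*o^4 + 10*o^3 - 4*o^2 + 2*o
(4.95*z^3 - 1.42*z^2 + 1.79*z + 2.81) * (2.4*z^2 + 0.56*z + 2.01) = 11.88*z^5 - 0.636*z^4 + 13.4503*z^3 + 4.8922*z^2 + 5.1715*z + 5.6481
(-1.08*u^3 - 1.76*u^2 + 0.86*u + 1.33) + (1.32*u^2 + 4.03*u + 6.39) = -1.08*u^3 - 0.44*u^2 + 4.89*u + 7.72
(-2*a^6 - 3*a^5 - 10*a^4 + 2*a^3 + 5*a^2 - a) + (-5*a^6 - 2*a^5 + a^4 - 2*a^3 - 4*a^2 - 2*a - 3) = -7*a^6 - 5*a^5 - 9*a^4 + a^2 - 3*a - 3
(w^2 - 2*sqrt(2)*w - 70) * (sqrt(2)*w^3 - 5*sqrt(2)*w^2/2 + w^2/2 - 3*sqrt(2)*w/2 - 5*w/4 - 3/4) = sqrt(2)*w^5 - 5*sqrt(2)*w^4/2 - 7*w^4/2 - 145*sqrt(2)*w^3/2 + 35*w^3/4 - 119*w^2/4 + 355*sqrt(2)*w^2/2 + 175*w/2 + 213*sqrt(2)*w/2 + 105/2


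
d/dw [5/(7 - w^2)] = 10*w/(w^2 - 7)^2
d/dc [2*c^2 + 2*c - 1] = 4*c + 2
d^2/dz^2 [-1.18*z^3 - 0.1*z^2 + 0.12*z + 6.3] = -7.08*z - 0.2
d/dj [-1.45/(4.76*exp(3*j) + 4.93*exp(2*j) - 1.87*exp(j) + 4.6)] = (20.706*exp(2*j) + 14.297*exp(j) - 2.7115)*exp(j)/(4.76*exp(3*j) + 4.93*exp(2*j) - 1.87*exp(j) + 4.6)^2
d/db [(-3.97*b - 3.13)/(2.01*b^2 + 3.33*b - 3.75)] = (7.9797*b^2 + 12.5826*b + 25.3104)/(4.0401*b^4 + 13.3866*b^3 - 3.9861*b^2 - 24.975*b + 14.0625)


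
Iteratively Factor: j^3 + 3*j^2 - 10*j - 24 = (j + 4)*(j^2 - j - 6) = (j + 2)*(j + 4)*(j - 3)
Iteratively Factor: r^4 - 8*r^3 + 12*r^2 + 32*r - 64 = (r - 4)*(r^3 - 4*r^2 - 4*r + 16) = (r - 4)*(r - 2)*(r^2 - 2*r - 8) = (r - 4)^2*(r - 2)*(r + 2)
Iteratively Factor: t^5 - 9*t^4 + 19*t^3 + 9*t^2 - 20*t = (t)*(t^4 - 9*t^3 + 19*t^2 + 9*t - 20) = t*(t + 1)*(t^3 - 10*t^2 + 29*t - 20) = t*(t - 4)*(t + 1)*(t^2 - 6*t + 5) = t*(t - 5)*(t - 4)*(t + 1)*(t - 1)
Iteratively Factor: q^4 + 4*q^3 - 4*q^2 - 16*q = (q + 4)*(q^3 - 4*q) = (q + 2)*(q + 4)*(q^2 - 2*q) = q*(q + 2)*(q + 4)*(q - 2)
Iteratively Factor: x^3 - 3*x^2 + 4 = (x + 1)*(x^2 - 4*x + 4) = (x - 2)*(x + 1)*(x - 2)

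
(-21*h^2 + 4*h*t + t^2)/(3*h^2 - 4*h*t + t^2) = (7*h + t)/(-h + t)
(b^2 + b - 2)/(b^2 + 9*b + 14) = (b - 1)/(b + 7)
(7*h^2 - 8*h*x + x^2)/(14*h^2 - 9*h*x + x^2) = (-h + x)/(-2*h + x)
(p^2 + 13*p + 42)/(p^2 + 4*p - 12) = (p + 7)/(p - 2)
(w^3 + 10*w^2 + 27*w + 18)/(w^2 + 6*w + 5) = (w^2 + 9*w + 18)/(w + 5)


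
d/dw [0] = 0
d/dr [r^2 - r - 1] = 2*r - 1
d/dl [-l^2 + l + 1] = 1 - 2*l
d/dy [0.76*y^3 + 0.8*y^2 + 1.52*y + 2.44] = 2.28*y^2 + 1.6*y + 1.52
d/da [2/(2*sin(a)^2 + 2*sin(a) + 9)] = -(4*sin(2*a) + 4*cos(a))/(2*sin(a) - cos(2*a) + 10)^2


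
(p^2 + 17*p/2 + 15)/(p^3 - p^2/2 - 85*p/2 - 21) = (2*p + 5)/(2*p^2 - 13*p - 7)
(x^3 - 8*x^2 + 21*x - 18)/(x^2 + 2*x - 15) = (x^2 - 5*x + 6)/(x + 5)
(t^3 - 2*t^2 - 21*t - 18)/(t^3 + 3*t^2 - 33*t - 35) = (t^2 - 3*t - 18)/(t^2 + 2*t - 35)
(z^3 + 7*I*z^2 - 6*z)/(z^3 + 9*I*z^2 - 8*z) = (z + 6*I)/(z + 8*I)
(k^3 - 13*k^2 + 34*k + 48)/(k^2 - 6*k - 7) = (k^2 - 14*k + 48)/(k - 7)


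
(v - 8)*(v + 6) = v^2 - 2*v - 48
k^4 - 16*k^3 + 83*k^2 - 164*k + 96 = (k - 8)*(k - 4)*(k - 3)*(k - 1)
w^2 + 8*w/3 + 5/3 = (w + 1)*(w + 5/3)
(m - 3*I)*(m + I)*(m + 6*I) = m^3 + 4*I*m^2 + 15*m + 18*I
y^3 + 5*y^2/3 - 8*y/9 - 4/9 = (y - 2/3)*(y + 1/3)*(y + 2)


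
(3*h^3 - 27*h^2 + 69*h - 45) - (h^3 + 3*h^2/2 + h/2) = 2*h^3 - 57*h^2/2 + 137*h/2 - 45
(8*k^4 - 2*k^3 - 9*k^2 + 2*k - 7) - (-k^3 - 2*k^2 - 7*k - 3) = 8*k^4 - k^3 - 7*k^2 + 9*k - 4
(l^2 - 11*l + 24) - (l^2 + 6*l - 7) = 31 - 17*l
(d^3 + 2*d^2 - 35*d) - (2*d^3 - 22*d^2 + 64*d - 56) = -d^3 + 24*d^2 - 99*d + 56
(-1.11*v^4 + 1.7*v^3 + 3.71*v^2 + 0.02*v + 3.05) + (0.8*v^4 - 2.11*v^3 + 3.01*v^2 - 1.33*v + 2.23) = -0.31*v^4 - 0.41*v^3 + 6.72*v^2 - 1.31*v + 5.28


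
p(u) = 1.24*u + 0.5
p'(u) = 1.24000000000000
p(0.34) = 0.92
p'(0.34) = 1.24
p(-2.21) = -2.24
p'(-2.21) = 1.24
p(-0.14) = 0.33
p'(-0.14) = 1.24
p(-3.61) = -3.98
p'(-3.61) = 1.24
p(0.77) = 1.45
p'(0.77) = 1.24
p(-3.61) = -3.98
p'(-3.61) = 1.24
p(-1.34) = -1.16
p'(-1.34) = 1.24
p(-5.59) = -6.43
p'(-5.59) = 1.24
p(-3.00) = -3.22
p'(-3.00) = 1.24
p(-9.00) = -10.66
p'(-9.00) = 1.24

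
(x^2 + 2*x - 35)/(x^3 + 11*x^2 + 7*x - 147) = (x - 5)/(x^2 + 4*x - 21)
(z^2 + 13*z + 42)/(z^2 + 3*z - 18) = (z + 7)/(z - 3)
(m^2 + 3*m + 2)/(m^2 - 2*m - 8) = (m + 1)/(m - 4)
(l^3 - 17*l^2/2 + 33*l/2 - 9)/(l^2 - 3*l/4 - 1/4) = 2*(2*l^2 - 15*l + 18)/(4*l + 1)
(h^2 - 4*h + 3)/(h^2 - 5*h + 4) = (h - 3)/(h - 4)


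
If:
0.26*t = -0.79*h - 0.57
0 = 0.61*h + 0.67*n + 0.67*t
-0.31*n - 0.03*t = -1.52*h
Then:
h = 0.65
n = 3.57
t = -4.15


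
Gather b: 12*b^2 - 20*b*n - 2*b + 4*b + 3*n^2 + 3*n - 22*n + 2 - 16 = 12*b^2 + b*(2 - 20*n) + 3*n^2 - 19*n - 14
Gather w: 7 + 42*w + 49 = 42*w + 56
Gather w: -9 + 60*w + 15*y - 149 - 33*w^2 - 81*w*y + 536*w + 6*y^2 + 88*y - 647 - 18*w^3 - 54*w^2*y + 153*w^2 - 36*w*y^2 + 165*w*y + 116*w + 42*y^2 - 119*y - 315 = -18*w^3 + w^2*(120 - 54*y) + w*(-36*y^2 + 84*y + 712) + 48*y^2 - 16*y - 1120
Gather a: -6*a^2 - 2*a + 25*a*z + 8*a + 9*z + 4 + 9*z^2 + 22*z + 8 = -6*a^2 + a*(25*z + 6) + 9*z^2 + 31*z + 12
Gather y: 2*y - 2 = 2*y - 2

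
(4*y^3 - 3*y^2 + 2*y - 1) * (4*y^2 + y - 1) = 16*y^5 - 8*y^4 + y^3 + y^2 - 3*y + 1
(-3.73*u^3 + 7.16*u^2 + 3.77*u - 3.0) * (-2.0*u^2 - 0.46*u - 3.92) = 7.46*u^5 - 12.6042*u^4 + 3.788*u^3 - 23.8014*u^2 - 13.3984*u + 11.76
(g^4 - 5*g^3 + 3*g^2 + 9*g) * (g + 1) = g^5 - 4*g^4 - 2*g^3 + 12*g^2 + 9*g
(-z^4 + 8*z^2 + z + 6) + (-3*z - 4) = -z^4 + 8*z^2 - 2*z + 2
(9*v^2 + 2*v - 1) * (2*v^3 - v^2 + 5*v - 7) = 18*v^5 - 5*v^4 + 41*v^3 - 52*v^2 - 19*v + 7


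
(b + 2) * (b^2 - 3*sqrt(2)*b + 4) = b^3 - 3*sqrt(2)*b^2 + 2*b^2 - 6*sqrt(2)*b + 4*b + 8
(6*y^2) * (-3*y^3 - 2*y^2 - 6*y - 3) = -18*y^5 - 12*y^4 - 36*y^3 - 18*y^2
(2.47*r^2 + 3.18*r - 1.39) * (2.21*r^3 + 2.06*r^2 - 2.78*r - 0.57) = 5.4587*r^5 + 12.116*r^4 - 3.3877*r^3 - 13.1117*r^2 + 2.0516*r + 0.7923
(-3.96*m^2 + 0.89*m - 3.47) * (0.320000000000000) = -1.2672*m^2 + 0.2848*m - 1.1104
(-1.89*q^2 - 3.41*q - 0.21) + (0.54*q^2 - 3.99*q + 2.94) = -1.35*q^2 - 7.4*q + 2.73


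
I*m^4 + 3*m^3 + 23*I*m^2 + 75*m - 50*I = (m - 5*I)*(m - 2*I)*(m + 5*I)*(I*m + 1)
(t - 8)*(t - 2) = t^2 - 10*t + 16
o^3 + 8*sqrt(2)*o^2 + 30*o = o*(o + 3*sqrt(2))*(o + 5*sqrt(2))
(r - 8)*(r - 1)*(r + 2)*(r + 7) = r^4 - 59*r^2 - 54*r + 112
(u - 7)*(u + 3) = u^2 - 4*u - 21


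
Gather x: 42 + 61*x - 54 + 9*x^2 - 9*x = 9*x^2 + 52*x - 12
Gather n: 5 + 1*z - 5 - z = 0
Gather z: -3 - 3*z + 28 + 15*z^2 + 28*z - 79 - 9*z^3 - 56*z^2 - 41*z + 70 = -9*z^3 - 41*z^2 - 16*z + 16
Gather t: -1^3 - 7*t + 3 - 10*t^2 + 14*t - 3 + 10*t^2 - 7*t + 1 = 0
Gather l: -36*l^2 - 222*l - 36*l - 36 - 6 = -36*l^2 - 258*l - 42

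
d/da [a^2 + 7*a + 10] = 2*a + 7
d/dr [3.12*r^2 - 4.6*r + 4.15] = 6.24*r - 4.6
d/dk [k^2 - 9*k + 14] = 2*k - 9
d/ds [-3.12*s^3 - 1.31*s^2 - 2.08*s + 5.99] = -9.36*s^2 - 2.62*s - 2.08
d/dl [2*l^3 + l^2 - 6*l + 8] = 6*l^2 + 2*l - 6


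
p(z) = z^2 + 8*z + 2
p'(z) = 2*z + 8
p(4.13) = 52.10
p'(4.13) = 16.26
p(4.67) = 61.17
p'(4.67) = 17.34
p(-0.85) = -4.08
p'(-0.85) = 6.30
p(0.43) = 5.62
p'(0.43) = 8.86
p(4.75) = 62.56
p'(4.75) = 17.50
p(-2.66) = -12.20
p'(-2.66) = 2.68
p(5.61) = 78.35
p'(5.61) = 19.22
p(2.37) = 26.58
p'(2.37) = 12.74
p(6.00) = 86.00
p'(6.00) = 20.00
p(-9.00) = 11.00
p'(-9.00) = -10.00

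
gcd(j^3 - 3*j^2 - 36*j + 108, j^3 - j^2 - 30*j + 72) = j^2 + 3*j - 18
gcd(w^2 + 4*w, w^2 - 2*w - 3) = 1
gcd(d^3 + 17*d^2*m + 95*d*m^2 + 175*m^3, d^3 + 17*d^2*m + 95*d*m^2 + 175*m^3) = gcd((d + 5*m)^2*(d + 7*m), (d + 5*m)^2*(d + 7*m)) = d^3 + 17*d^2*m + 95*d*m^2 + 175*m^3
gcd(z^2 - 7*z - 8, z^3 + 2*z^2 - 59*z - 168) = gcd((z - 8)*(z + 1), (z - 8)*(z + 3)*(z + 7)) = z - 8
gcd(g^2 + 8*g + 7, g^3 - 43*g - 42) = g + 1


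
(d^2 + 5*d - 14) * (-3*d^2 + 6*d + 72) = -3*d^4 - 9*d^3 + 144*d^2 + 276*d - 1008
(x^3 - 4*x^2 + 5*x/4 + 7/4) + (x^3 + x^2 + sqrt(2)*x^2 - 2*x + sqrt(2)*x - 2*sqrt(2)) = 2*x^3 - 3*x^2 + sqrt(2)*x^2 - 3*x/4 + sqrt(2)*x - 2*sqrt(2) + 7/4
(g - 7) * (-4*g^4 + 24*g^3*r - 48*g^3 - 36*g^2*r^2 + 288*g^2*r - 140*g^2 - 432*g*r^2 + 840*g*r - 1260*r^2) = -4*g^5 + 24*g^4*r - 20*g^4 - 36*g^3*r^2 + 120*g^3*r + 196*g^3 - 180*g^2*r^2 - 1176*g^2*r + 980*g^2 + 1764*g*r^2 - 5880*g*r + 8820*r^2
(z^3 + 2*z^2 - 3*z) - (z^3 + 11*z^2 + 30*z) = -9*z^2 - 33*z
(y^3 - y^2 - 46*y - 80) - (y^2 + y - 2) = y^3 - 2*y^2 - 47*y - 78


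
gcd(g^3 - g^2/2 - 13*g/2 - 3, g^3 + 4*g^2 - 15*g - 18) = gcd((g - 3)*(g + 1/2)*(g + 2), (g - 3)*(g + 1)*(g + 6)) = g - 3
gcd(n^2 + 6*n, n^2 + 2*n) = n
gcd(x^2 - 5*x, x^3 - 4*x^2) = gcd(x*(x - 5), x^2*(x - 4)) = x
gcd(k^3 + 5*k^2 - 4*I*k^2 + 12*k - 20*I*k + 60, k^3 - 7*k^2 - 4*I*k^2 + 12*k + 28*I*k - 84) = k^2 - 4*I*k + 12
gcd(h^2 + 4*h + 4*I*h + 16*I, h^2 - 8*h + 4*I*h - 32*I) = h + 4*I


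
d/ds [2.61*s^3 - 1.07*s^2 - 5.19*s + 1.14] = 7.83*s^2 - 2.14*s - 5.19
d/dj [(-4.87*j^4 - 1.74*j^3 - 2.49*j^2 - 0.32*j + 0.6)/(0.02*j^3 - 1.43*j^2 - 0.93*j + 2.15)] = (-0.0974*j^6 + 13.9282*j^5 + 16.1253*j^4 - 38.6328*j^3 - 9.4009*j^2 - 8.991*j - 0.13)/(0.0004*j^6 - 0.0572*j^5 + 2.0077*j^4 + 2.7458*j^3 - 5.2841*j^2 - 3.999*j + 4.6225)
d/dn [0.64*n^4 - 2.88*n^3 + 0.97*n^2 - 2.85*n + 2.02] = 2.56*n^3 - 8.64*n^2 + 1.94*n - 2.85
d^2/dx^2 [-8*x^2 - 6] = -16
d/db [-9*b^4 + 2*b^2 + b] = -36*b^3 + 4*b + 1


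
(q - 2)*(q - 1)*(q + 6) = q^3 + 3*q^2 - 16*q + 12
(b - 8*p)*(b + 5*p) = b^2 - 3*b*p - 40*p^2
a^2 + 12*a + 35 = (a + 5)*(a + 7)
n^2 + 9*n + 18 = (n + 3)*(n + 6)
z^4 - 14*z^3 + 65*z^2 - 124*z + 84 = (z - 7)*(z - 3)*(z - 2)^2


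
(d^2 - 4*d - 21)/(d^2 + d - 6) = (d - 7)/(d - 2)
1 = 1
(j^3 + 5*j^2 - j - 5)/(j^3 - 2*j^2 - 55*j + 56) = (j^2 + 6*j + 5)/(j^2 - j - 56)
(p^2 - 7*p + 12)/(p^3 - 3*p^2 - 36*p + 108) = (p - 4)/(p^2 - 36)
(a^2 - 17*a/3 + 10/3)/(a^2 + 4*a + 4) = (3*a^2 - 17*a + 10)/(3*(a^2 + 4*a + 4))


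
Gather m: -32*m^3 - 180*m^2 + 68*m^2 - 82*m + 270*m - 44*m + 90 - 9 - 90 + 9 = -32*m^3 - 112*m^2 + 144*m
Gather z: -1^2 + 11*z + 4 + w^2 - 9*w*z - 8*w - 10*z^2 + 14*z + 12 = w^2 - 8*w - 10*z^2 + z*(25 - 9*w) + 15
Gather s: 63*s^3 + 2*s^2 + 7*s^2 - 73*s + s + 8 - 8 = 63*s^3 + 9*s^2 - 72*s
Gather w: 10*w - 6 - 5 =10*w - 11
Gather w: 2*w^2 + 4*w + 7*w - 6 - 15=2*w^2 + 11*w - 21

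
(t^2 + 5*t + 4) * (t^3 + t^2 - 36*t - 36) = t^5 + 6*t^4 - 27*t^3 - 212*t^2 - 324*t - 144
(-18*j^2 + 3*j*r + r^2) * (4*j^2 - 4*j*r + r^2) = -72*j^4 + 84*j^3*r - 26*j^2*r^2 - j*r^3 + r^4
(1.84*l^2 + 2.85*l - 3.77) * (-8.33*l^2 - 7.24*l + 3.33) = -15.3272*l^4 - 37.0621*l^3 + 16.8973*l^2 + 36.7853*l - 12.5541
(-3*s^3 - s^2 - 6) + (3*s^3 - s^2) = -2*s^2 - 6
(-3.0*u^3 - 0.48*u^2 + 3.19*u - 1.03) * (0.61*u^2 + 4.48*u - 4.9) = -1.83*u^5 - 13.7328*u^4 + 14.4955*u^3 + 16.0149*u^2 - 20.2454*u + 5.047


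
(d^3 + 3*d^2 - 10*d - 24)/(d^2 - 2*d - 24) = (d^2 - d - 6)/(d - 6)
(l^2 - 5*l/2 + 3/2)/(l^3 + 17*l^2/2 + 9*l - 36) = (l - 1)/(l^2 + 10*l + 24)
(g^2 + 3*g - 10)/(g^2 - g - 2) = (g + 5)/(g + 1)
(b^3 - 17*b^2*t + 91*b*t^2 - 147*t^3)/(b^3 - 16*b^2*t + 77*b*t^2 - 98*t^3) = (-b + 3*t)/(-b + 2*t)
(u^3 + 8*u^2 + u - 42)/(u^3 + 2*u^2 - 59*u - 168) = (u - 2)/(u - 8)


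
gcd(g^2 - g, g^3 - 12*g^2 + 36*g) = g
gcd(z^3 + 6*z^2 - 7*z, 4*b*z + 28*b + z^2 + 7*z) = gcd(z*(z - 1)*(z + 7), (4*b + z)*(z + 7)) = z + 7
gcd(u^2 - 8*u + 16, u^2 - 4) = 1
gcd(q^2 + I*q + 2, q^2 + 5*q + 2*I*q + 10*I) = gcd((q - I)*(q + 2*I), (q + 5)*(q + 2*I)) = q + 2*I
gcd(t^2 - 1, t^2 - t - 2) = t + 1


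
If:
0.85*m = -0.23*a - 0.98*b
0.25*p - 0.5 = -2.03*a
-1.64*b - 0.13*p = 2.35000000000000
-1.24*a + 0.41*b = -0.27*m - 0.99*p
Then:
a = 0.20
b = -1.47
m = 1.64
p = 0.41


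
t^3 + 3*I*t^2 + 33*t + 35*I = (t - 5*I)*(t + I)*(t + 7*I)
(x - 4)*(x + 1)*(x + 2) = x^3 - x^2 - 10*x - 8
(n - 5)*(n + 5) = n^2 - 25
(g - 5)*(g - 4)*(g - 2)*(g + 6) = g^4 - 5*g^3 - 28*g^2 + 188*g - 240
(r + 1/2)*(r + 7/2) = r^2 + 4*r + 7/4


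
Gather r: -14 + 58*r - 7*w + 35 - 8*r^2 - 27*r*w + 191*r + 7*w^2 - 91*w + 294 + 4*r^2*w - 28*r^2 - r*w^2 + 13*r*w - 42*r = r^2*(4*w - 36) + r*(-w^2 - 14*w + 207) + 7*w^2 - 98*w + 315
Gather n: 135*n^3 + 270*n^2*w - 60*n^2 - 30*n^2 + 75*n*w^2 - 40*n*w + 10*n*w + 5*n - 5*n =135*n^3 + n^2*(270*w - 90) + n*(75*w^2 - 30*w)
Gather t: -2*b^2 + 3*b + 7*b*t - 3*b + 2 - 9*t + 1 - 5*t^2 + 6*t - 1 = -2*b^2 - 5*t^2 + t*(7*b - 3) + 2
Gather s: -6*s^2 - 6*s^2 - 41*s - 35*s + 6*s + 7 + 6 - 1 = -12*s^2 - 70*s + 12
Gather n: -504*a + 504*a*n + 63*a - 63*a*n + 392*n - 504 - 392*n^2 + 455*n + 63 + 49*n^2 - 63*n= -441*a - 343*n^2 + n*(441*a + 784) - 441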